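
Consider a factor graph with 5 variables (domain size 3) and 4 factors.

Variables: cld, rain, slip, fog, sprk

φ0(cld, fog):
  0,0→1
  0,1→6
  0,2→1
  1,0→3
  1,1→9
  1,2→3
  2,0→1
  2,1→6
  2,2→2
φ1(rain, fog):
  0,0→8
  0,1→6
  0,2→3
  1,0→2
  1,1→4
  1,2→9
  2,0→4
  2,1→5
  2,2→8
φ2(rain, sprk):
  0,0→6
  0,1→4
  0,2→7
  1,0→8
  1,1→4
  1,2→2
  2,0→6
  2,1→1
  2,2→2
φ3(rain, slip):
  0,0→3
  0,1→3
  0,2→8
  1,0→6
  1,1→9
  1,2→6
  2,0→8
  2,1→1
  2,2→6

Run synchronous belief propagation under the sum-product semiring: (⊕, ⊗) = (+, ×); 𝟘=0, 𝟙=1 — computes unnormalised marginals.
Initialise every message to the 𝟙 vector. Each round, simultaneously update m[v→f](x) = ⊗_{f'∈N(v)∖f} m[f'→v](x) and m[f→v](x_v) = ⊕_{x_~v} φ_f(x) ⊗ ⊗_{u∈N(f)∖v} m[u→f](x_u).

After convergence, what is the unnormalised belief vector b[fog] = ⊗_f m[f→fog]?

b[fog] = [15160, 68859, 26640]

init: all messages = 𝟙 over 3 values
r1 m[φ0→cld] = [8, 15, 9]
r1 m[φ0→fog] = [5, 21, 6]
r1 m[φ1→rain] = [17, 15, 17]
r1 m[φ1→fog] = [14, 15, 20]
r1 m[φ2→rain] = [17, 14, 9]
r1 m[φ2→sprk] = [20, 9, 11]
r1 m[φ3→rain] = [14, 21, 15]
r1 m[φ3→slip] = [17, 13, 20]
r1 m[cld→φ0] = [1, 1, 1]
r1 m[rain→φ1] = [1, 1, 1]
r1 m[rain→φ2] = [1, 1, 1]
r1 m[rain→φ3] = [1, 1, 1]
r1 m[slip→φ3] = [1, 1, 1]
r1 m[fog→φ0] = [1, 1, 1]
r1 m[fog→φ1] = [1, 1, 1]
r1 m[sprk→φ2] = [1, 1, 1]
r2 m[φ0→cld] = [8, 15, 9]
r2 m[φ0→fog] = [5, 21, 6]
r2 m[φ1→rain] = [17, 15, 17]
r2 m[φ1→fog] = [14, 15, 20]
r2 m[φ2→rain] = [17, 14, 9]
r2 m[φ2→sprk] = [20, 9, 11]
r2 m[φ3→rain] = [14, 21, 15]
r2 m[φ3→slip] = [17, 13, 20]
r2 m[cld→φ0] = [1, 1, 1]
r2 m[rain→φ1] = [238, 294, 135]
r2 m[rain→φ2] = [238, 315, 255]
r2 m[rain→φ3] = [289, 210, 153]
r2 m[slip→φ3] = [1, 1, 1]
r2 m[fog→φ0] = [14, 15, 20]
r2 m[fog→φ1] = [5, 21, 6]
r2 m[sprk→φ2] = [1, 1, 1]
r3 m[φ0→cld] = [124, 237, 144]
r3 m[φ0→fog] = [5, 21, 6]
r3 m[φ1→rain] = [184, 148, 173]
r3 m[φ1→fog] = [3032, 3279, 4440]
r3 m[φ2→rain] = [17, 14, 9]
r3 m[φ2→sprk] = [5478, 2467, 2806]
r3 m[φ3→rain] = [14, 21, 15]
r3 m[φ3→slip] = [3351, 2910, 4490]
r3 m[cld→φ0] = [1, 1, 1]
r3 m[rain→φ1] = [238, 294, 135]
r3 m[rain→φ2] = [238, 315, 255]
r3 m[rain→φ3] = [289, 210, 153]
r3 m[slip→φ3] = [1, 1, 1]
r3 m[fog→φ0] = [14, 15, 20]
r3 m[fog→φ1] = [5, 21, 6]
r3 m[sprk→φ2] = [1, 1, 1]
r4 m[φ0→cld] = [124, 237, 144]
r4 m[φ0→fog] = [5, 21, 6]
r4 m[φ1→rain] = [184, 148, 173]
r4 m[φ1→fog] = [3032, 3279, 4440]
r4 m[φ2→rain] = [17, 14, 9]
r4 m[φ2→sprk] = [5478, 2467, 2806]
r4 m[φ3→rain] = [14, 21, 15]
r4 m[φ3→slip] = [3351, 2910, 4490]
r4 m[cld→φ0] = [1, 1, 1]
r4 m[rain→φ1] = [238, 294, 135]
r4 m[rain→φ2] = [2576, 3108, 2595]
r4 m[rain→φ3] = [3128, 2072, 1557]
r4 m[slip→φ3] = [1, 1, 1]
r4 m[fog→φ0] = [3032, 3279, 4440]
r4 m[fog→φ1] = [5, 21, 6]
r4 m[sprk→φ2] = [1, 1, 1]
r5 m[φ0→cld] = [27146, 51927, 31586]
r5 m[φ0→fog] = [5, 21, 6]
r5 m[φ1→rain] = [184, 148, 173]
r5 m[φ1→fog] = [3032, 3279, 4440]
r5 m[φ2→rain] = [17, 14, 9]
r5 m[φ2→sprk] = [55890, 25331, 29438]
r5 m[φ3→rain] = [14, 21, 15]
r5 m[φ3→slip] = [34272, 29589, 46798]
r5 m[cld→φ0] = [1, 1, 1]
r5 m[rain→φ1] = [238, 294, 135]
r5 m[rain→φ2] = [2576, 3108, 2595]
r5 m[rain→φ3] = [3128, 2072, 1557]
r5 m[slip→φ3] = [1, 1, 1]
r5 m[fog→φ0] = [3032, 3279, 4440]
r5 m[fog→φ1] = [5, 21, 6]
r5 m[sprk→φ2] = [1, 1, 1]
r6 m[φ0→cld] = [27146, 51927, 31586]
r6 m[φ0→fog] = [5, 21, 6]
r6 m[φ1→rain] = [184, 148, 173]
r6 m[φ1→fog] = [3032, 3279, 4440]
r6 m[φ2→rain] = [17, 14, 9]
r6 m[φ2→sprk] = [55890, 25331, 29438]
r6 m[φ3→rain] = [14, 21, 15]
r6 m[φ3→slip] = [34272, 29589, 46798]
r6 m[cld→φ0] = [1, 1, 1]
r6 m[rain→φ1] = [238, 294, 135]
r6 m[rain→φ2] = [2576, 3108, 2595]
r6 m[rain→φ3] = [3128, 2072, 1557]
r6 m[slip→φ3] = [1, 1, 1]
r6 m[fog→φ0] = [3032, 3279, 4440]
r6 m[fog→φ1] = [5, 21, 6]
r6 m[sprk→φ2] = [1, 1, 1]
fixed point reached at round 6
b[fog] = ⊗ incoming = [15160, 68859, 26640]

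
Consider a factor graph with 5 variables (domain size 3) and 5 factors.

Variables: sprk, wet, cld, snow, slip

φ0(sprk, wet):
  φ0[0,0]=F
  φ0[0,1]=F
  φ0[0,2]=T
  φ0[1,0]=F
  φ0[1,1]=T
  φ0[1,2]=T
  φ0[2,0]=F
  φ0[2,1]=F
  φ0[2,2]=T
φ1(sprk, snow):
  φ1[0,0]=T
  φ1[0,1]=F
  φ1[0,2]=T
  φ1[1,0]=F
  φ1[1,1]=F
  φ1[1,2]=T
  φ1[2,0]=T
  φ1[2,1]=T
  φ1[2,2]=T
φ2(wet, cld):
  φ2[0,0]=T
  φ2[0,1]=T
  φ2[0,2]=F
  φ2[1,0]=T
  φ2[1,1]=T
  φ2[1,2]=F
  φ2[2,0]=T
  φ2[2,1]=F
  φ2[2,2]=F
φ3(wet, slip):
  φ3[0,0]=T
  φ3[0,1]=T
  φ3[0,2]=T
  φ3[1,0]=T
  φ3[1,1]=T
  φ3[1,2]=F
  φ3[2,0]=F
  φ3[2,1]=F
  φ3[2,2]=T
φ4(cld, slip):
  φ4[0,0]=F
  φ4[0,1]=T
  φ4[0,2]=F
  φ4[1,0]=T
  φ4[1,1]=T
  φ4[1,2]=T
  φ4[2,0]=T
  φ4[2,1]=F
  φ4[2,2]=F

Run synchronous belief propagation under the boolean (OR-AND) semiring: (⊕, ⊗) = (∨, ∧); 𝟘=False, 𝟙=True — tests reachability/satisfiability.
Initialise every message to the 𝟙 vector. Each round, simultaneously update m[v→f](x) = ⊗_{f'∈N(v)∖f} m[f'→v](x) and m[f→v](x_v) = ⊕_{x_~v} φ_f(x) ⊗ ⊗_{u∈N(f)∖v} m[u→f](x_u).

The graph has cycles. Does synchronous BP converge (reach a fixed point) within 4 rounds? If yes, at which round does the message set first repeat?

CONVERGED at round 3

init: all messages = 𝟙 over 3 values
r1 m[φ0→sprk] = [T, T, T]
r1 m[φ0→wet] = [F, T, T]
r1 m[φ1→sprk] = [T, T, T]
r1 m[φ1→snow] = [T, T, T]
r1 m[φ2→wet] = [T, T, T]
r1 m[φ2→cld] = [T, T, F]
r1 m[φ3→wet] = [T, T, T]
r1 m[φ3→slip] = [T, T, T]
r1 m[φ4→cld] = [T, T, T]
r1 m[φ4→slip] = [T, T, T]
r1 m[sprk→φ0] = [T, T, T]
r1 m[sprk→φ1] = [T, T, T]
r1 m[wet→φ0] = [T, T, T]
r1 m[wet→φ2] = [T, T, T]
r1 m[wet→φ3] = [T, T, T]
r1 m[cld→φ2] = [T, T, T]
r1 m[cld→φ4] = [T, T, T]
r1 m[snow→φ1] = [T, T, T]
r1 m[slip→φ3] = [T, T, T]
r1 m[slip→φ4] = [T, T, T]
r2 m[φ0→sprk] = [T, T, T]
r2 m[φ0→wet] = [F, T, T]
r2 m[φ1→sprk] = [T, T, T]
r2 m[φ1→snow] = [T, T, T]
r2 m[φ2→wet] = [T, T, T]
r2 m[φ2→cld] = [T, T, F]
r2 m[φ3→wet] = [T, T, T]
r2 m[φ3→slip] = [T, T, T]
r2 m[φ4→cld] = [T, T, T]
r2 m[φ4→slip] = [T, T, T]
r2 m[sprk→φ0] = [T, T, T]
r2 m[sprk→φ1] = [T, T, T]
r2 m[wet→φ0] = [T, T, T]
r2 m[wet→φ2] = [F, T, T]
r2 m[wet→φ3] = [F, T, T]
r2 m[cld→φ2] = [T, T, T]
r2 m[cld→φ4] = [T, T, F]
r2 m[snow→φ1] = [T, T, T]
r2 m[slip→φ3] = [T, T, T]
r2 m[slip→φ4] = [T, T, T]
r3 m[φ0→sprk] = [T, T, T]
r3 m[φ0→wet] = [F, T, T]
r3 m[φ1→sprk] = [T, T, T]
r3 m[φ1→snow] = [T, T, T]
r3 m[φ2→wet] = [T, T, T]
r3 m[φ2→cld] = [T, T, F]
r3 m[φ3→wet] = [T, T, T]
r3 m[φ3→slip] = [T, T, T]
r3 m[φ4→cld] = [T, T, T]
r3 m[φ4→slip] = [T, T, T]
r3 m[sprk→φ0] = [T, T, T]
r3 m[sprk→φ1] = [T, T, T]
r3 m[wet→φ0] = [T, T, T]
r3 m[wet→φ2] = [F, T, T]
r3 m[wet→φ3] = [F, T, T]
r3 m[cld→φ2] = [T, T, T]
r3 m[cld→φ4] = [T, T, F]
r3 m[snow→φ1] = [T, T, T]
r3 m[slip→φ3] = [T, T, T]
r3 m[slip→φ4] = [T, T, T]
fixed point reached at round 3
messages reach a fixed point at round 3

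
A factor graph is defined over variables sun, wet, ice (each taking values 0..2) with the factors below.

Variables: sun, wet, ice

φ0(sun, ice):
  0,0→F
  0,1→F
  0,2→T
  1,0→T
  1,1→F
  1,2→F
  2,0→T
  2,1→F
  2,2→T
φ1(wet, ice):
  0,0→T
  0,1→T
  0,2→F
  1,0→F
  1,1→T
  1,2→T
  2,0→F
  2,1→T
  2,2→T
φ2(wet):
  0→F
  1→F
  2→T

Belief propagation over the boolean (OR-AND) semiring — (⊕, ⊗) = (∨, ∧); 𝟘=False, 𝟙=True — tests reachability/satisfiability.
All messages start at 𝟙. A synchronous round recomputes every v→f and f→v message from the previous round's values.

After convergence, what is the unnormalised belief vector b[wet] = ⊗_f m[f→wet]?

b[wet] = [F, F, T]

init: all messages = 𝟙 over 3 values
r1 m[φ0→sun] = [T, T, T]
r1 m[φ0→ice] = [T, F, T]
r1 m[φ1→wet] = [T, T, T]
r1 m[φ1→ice] = [T, T, T]
r1 m[φ2→wet] = [F, F, T]
r1 m[sun→φ0] = [T, T, T]
r1 m[wet→φ1] = [T, T, T]
r1 m[wet→φ2] = [T, T, T]
r1 m[ice→φ0] = [T, T, T]
r1 m[ice→φ1] = [T, T, T]
r2 m[φ0→sun] = [T, T, T]
r2 m[φ0→ice] = [T, F, T]
r2 m[φ1→wet] = [T, T, T]
r2 m[φ1→ice] = [T, T, T]
r2 m[φ2→wet] = [F, F, T]
r2 m[sun→φ0] = [T, T, T]
r2 m[wet→φ1] = [F, F, T]
r2 m[wet→φ2] = [T, T, T]
r2 m[ice→φ0] = [T, T, T]
r2 m[ice→φ1] = [T, F, T]
r3 m[φ0→sun] = [T, T, T]
r3 m[φ0→ice] = [T, F, T]
r3 m[φ1→wet] = [T, T, T]
r3 m[φ1→ice] = [F, T, T]
r3 m[φ2→wet] = [F, F, T]
r3 m[sun→φ0] = [T, T, T]
r3 m[wet→φ1] = [F, F, T]
r3 m[wet→φ2] = [T, T, T]
r3 m[ice→φ0] = [T, T, T]
r3 m[ice→φ1] = [T, F, T]
r4 m[φ0→sun] = [T, T, T]
r4 m[φ0→ice] = [T, F, T]
r4 m[φ1→wet] = [T, T, T]
r4 m[φ1→ice] = [F, T, T]
r4 m[φ2→wet] = [F, F, T]
r4 m[sun→φ0] = [T, T, T]
r4 m[wet→φ1] = [F, F, T]
r4 m[wet→φ2] = [T, T, T]
r4 m[ice→φ0] = [F, T, T]
r4 m[ice→φ1] = [T, F, T]
r5 m[φ0→sun] = [T, F, T]
r5 m[φ0→ice] = [T, F, T]
r5 m[φ1→wet] = [T, T, T]
r5 m[φ1→ice] = [F, T, T]
r5 m[φ2→wet] = [F, F, T]
r5 m[sun→φ0] = [T, T, T]
r5 m[wet→φ1] = [F, F, T]
r5 m[wet→φ2] = [T, T, T]
r5 m[ice→φ0] = [F, T, T]
r5 m[ice→φ1] = [T, F, T]
r6 m[φ0→sun] = [T, F, T]
r6 m[φ0→ice] = [T, F, T]
r6 m[φ1→wet] = [T, T, T]
r6 m[φ1→ice] = [F, T, T]
r6 m[φ2→wet] = [F, F, T]
r6 m[sun→φ0] = [T, T, T]
r6 m[wet→φ1] = [F, F, T]
r6 m[wet→φ2] = [T, T, T]
r6 m[ice→φ0] = [F, T, T]
r6 m[ice→φ1] = [T, F, T]
fixed point reached at round 6
b[wet] = ⊗ incoming = [F, F, T]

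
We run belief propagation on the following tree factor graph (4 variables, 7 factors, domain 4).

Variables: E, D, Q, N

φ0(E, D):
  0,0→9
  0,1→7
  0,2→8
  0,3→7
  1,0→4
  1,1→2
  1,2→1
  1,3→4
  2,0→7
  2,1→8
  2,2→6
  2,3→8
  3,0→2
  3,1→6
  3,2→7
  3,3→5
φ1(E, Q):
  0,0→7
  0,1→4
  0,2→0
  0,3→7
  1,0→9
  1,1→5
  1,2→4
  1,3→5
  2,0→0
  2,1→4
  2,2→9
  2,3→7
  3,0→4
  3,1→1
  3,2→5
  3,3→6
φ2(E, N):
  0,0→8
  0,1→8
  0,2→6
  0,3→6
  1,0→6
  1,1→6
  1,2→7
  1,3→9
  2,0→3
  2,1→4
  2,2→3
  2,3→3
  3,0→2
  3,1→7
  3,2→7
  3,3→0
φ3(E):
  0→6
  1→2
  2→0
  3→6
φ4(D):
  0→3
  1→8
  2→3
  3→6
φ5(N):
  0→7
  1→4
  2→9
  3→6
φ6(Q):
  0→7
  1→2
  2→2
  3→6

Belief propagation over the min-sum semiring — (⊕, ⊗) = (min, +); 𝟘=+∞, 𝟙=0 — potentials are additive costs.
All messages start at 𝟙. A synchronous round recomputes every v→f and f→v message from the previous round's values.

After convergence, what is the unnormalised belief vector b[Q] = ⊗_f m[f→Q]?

init: all messages = 𝟙 over 4 values
r1 m[φ0→E] = [7, 1, 6, 2]
r1 m[φ0→D] = [2, 2, 1, 4]
r1 m[φ1→E] = [0, 4, 0, 1]
r1 m[φ1→Q] = [0, 1, 0, 5]
r1 m[φ2→E] = [6, 6, 3, 0]
r1 m[φ2→N] = [2, 4, 3, 0]
r1 m[φ3→E] = [6, 2, 0, 6]
r1 m[φ4→D] = [3, 8, 3, 6]
r1 m[φ5→N] = [7, 4, 9, 6]
r1 m[φ6→Q] = [7, 2, 2, 6]
r1 m[E→φ0] = [0, 0, 0, 0]
r1 m[E→φ1] = [0, 0, 0, 0]
r1 m[E→φ2] = [0, 0, 0, 0]
r1 m[E→φ3] = [0, 0, 0, 0]
r1 m[D→φ0] = [0, 0, 0, 0]
r1 m[D→φ4] = [0, 0, 0, 0]
r1 m[Q→φ1] = [0, 0, 0, 0]
r1 m[Q→φ6] = [0, 0, 0, 0]
r1 m[N→φ2] = [0, 0, 0, 0]
r1 m[N→φ5] = [0, 0, 0, 0]
r2 m[φ0→E] = [7, 1, 6, 2]
r2 m[φ0→D] = [2, 2, 1, 4]
r2 m[φ1→E] = [0, 4, 0, 1]
r2 m[φ1→Q] = [0, 1, 0, 5]
r2 m[φ2→E] = [6, 6, 3, 0]
r2 m[φ2→N] = [2, 4, 3, 0]
r2 m[φ3→E] = [6, 2, 0, 6]
r2 m[φ4→D] = [3, 8, 3, 6]
r2 m[φ5→N] = [7, 4, 9, 6]
r2 m[φ6→Q] = [7, 2, 2, 6]
r2 m[E→φ0] = [12, 12, 3, 7]
r2 m[E→φ1] = [19, 9, 9, 8]
r2 m[E→φ2] = [13, 7, 6, 9]
r2 m[E→φ3] = [13, 11, 9, 3]
r2 m[D→φ0] = [3, 8, 3, 6]
r2 m[D→φ4] = [2, 2, 1, 4]
r2 m[Q→φ1] = [7, 2, 2, 6]
r2 m[Q→φ6] = [0, 1, 0, 5]
r2 m[N→φ2] = [7, 4, 9, 6]
r2 m[N→φ5] = [2, 4, 3, 0]
r3 m[φ0→E] = [11, 4, 9, 5]
r3 m[φ0→D] = [9, 11, 9, 11]
r3 m[φ1→E] = [2, 6, 6, 3]
r3 m[φ1→Q] = [9, 9, 13, 14]
r3 m[φ2→E] = [12, 10, 8, 6]
r3 m[φ2→N] = [9, 10, 9, 9]
r3 m[φ3→E] = [6, 2, 0, 6]
r3 m[φ4→D] = [3, 8, 3, 6]
r3 m[φ5→N] = [7, 4, 9, 6]
r3 m[φ6→Q] = [7, 2, 2, 6]
r3 m[E→φ0] = [12, 12, 3, 7]
r3 m[E→φ1] = [19, 9, 9, 8]
r3 m[E→φ2] = [13, 7, 6, 9]
r3 m[E→φ3] = [13, 11, 9, 3]
r3 m[D→φ0] = [3, 8, 3, 6]
r3 m[D→φ4] = [2, 2, 1, 4]
r3 m[Q→φ1] = [7, 2, 2, 6]
r3 m[Q→φ6] = [0, 1, 0, 5]
r3 m[N→φ2] = [7, 4, 9, 6]
r3 m[N→φ5] = [2, 4, 3, 0]
r4 m[φ0→E] = [11, 4, 9, 5]
r4 m[φ0→D] = [9, 11, 9, 11]
r4 m[φ1→E] = [2, 6, 6, 3]
r4 m[φ1→Q] = [9, 9, 13, 14]
r4 m[φ2→E] = [12, 10, 8, 6]
r4 m[φ2→N] = [9, 10, 9, 9]
r4 m[φ3→E] = [6, 2, 0, 6]
r4 m[φ4→D] = [3, 8, 3, 6]
r4 m[φ5→N] = [7, 4, 9, 6]
r4 m[φ6→Q] = [7, 2, 2, 6]
r4 m[E→φ0] = [20, 18, 14, 15]
r4 m[E→φ1] = [29, 16, 17, 17]
r4 m[E→φ2] = [19, 12, 15, 14]
r4 m[E→φ3] = [25, 20, 23, 14]
r4 m[D→φ0] = [3, 8, 3, 6]
r4 m[D→φ4] = [9, 11, 9, 11]
r4 m[Q→φ1] = [7, 2, 2, 6]
r4 m[Q→φ6] = [9, 9, 13, 14]
r4 m[N→φ2] = [7, 4, 9, 6]
r4 m[N→φ5] = [9, 10, 9, 9]
r5 m[φ0→E] = [11, 4, 9, 5]
r5 m[φ0→D] = [17, 20, 19, 20]
r5 m[φ1→E] = [2, 6, 6, 3]
r5 m[φ1→Q] = [17, 18, 20, 21]
r5 m[φ2→E] = [12, 10, 8, 6]
r5 m[φ2→N] = [16, 18, 18, 14]
r5 m[φ3→E] = [6, 2, 0, 6]
r5 m[φ4→D] = [3, 8, 3, 6]
r5 m[φ5→N] = [7, 4, 9, 6]
r5 m[φ6→Q] = [7, 2, 2, 6]
r5 m[E→φ0] = [20, 18, 14, 15]
r5 m[E→φ1] = [29, 16, 17, 17]
r5 m[E→φ2] = [19, 12, 15, 14]
r5 m[E→φ3] = [25, 20, 23, 14]
r5 m[D→φ0] = [3, 8, 3, 6]
r5 m[D→φ4] = [9, 11, 9, 11]
r5 m[Q→φ1] = [7, 2, 2, 6]
r5 m[Q→φ6] = [9, 9, 13, 14]
r5 m[N→φ2] = [7, 4, 9, 6]
r5 m[N→φ5] = [9, 10, 9, 9]
r6 m[φ0→E] = [11, 4, 9, 5]
r6 m[φ0→D] = [17, 20, 19, 20]
r6 m[φ1→E] = [2, 6, 6, 3]
r6 m[φ1→Q] = [17, 18, 20, 21]
r6 m[φ2→E] = [12, 10, 8, 6]
r6 m[φ2→N] = [16, 18, 18, 14]
r6 m[φ3→E] = [6, 2, 0, 6]
r6 m[φ4→D] = [3, 8, 3, 6]
r6 m[φ5→N] = [7, 4, 9, 6]
r6 m[φ6→Q] = [7, 2, 2, 6]
r6 m[E→φ0] = [20, 18, 14, 15]
r6 m[E→φ1] = [29, 16, 17, 17]
r6 m[E→φ2] = [19, 12, 15, 14]
r6 m[E→φ3] = [25, 20, 23, 14]
r6 m[D→φ0] = [3, 8, 3, 6]
r6 m[D→φ4] = [17, 20, 19, 20]
r6 m[Q→φ1] = [7, 2, 2, 6]
r6 m[Q→φ6] = [17, 18, 20, 21]
r6 m[N→φ2] = [7, 4, 9, 6]
r6 m[N→φ5] = [16, 18, 18, 14]
r7 m[φ0→E] = [11, 4, 9, 5]
r7 m[φ0→D] = [17, 20, 19, 20]
r7 m[φ1→E] = [2, 6, 6, 3]
r7 m[φ1→Q] = [17, 18, 20, 21]
r7 m[φ2→E] = [12, 10, 8, 6]
r7 m[φ2→N] = [16, 18, 18, 14]
r7 m[φ3→E] = [6, 2, 0, 6]
r7 m[φ4→D] = [3, 8, 3, 6]
r7 m[φ5→N] = [7, 4, 9, 6]
r7 m[φ6→Q] = [7, 2, 2, 6]
r7 m[E→φ0] = [20, 18, 14, 15]
r7 m[E→φ1] = [29, 16, 17, 17]
r7 m[E→φ2] = [19, 12, 15, 14]
r7 m[E→φ3] = [25, 20, 23, 14]
r7 m[D→φ0] = [3, 8, 3, 6]
r7 m[D→φ4] = [17, 20, 19, 20]
r7 m[Q→φ1] = [7, 2, 2, 6]
r7 m[Q→φ6] = [17, 18, 20, 21]
r7 m[N→φ2] = [7, 4, 9, 6]
r7 m[N→φ5] = [16, 18, 18, 14]
fixed point reached at round 7
b[Q] = ⊗ incoming = [24, 20, 22, 27]

b[Q] = [24, 20, 22, 27]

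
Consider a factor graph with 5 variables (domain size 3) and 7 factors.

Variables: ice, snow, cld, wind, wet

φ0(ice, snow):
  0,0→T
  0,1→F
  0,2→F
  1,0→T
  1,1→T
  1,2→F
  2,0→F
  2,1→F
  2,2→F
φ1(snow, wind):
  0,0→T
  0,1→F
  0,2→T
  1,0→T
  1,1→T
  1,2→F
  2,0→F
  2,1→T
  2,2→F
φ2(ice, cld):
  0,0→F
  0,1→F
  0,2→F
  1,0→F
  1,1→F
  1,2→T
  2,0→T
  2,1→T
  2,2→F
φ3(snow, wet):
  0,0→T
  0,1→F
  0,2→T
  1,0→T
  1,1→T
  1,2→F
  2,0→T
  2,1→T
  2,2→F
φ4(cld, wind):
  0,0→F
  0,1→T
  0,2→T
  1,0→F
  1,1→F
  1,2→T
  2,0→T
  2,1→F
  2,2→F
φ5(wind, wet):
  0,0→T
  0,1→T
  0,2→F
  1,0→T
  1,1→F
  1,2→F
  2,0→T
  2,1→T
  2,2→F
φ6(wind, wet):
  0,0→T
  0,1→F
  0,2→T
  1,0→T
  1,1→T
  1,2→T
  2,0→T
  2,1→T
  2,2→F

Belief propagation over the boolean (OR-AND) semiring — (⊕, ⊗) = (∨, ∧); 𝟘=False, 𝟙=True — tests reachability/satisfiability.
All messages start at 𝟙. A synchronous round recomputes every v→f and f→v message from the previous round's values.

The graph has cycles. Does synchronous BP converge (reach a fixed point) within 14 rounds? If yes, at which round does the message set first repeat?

init: all messages = 𝟙 over 3 values
r1 m[φ0→ice] = [T, T, F]
r1 m[φ0→snow] = [T, T, F]
r1 m[φ1→snow] = [T, T, T]
r1 m[φ1→wind] = [T, T, T]
r1 m[φ2→ice] = [F, T, T]
r1 m[φ2→cld] = [T, T, T]
r1 m[φ3→snow] = [T, T, T]
r1 m[φ3→wet] = [T, T, T]
r1 m[φ4→cld] = [T, T, T]
r1 m[φ4→wind] = [T, T, T]
r1 m[φ5→wind] = [T, T, T]
r1 m[φ5→wet] = [T, T, F]
r1 m[φ6→wind] = [T, T, T]
r1 m[φ6→wet] = [T, T, T]
r1 m[ice→φ0] = [T, T, T]
r1 m[ice→φ2] = [T, T, T]
r1 m[snow→φ0] = [T, T, T]
r1 m[snow→φ1] = [T, T, T]
r1 m[snow→φ3] = [T, T, T]
r1 m[cld→φ2] = [T, T, T]
r1 m[cld→φ4] = [T, T, T]
r1 m[wind→φ1] = [T, T, T]
r1 m[wind→φ4] = [T, T, T]
r1 m[wind→φ5] = [T, T, T]
r1 m[wind→φ6] = [T, T, T]
r1 m[wet→φ3] = [T, T, T]
r1 m[wet→φ5] = [T, T, T]
r1 m[wet→φ6] = [T, T, T]
r2 m[φ0→ice] = [T, T, F]
r2 m[φ0→snow] = [T, T, F]
r2 m[φ1→snow] = [T, T, T]
r2 m[φ1→wind] = [T, T, T]
r2 m[φ2→ice] = [F, T, T]
r2 m[φ2→cld] = [T, T, T]
r2 m[φ3→snow] = [T, T, T]
r2 m[φ3→wet] = [T, T, T]
r2 m[φ4→cld] = [T, T, T]
r2 m[φ4→wind] = [T, T, T]
r2 m[φ5→wind] = [T, T, T]
r2 m[φ5→wet] = [T, T, F]
r2 m[φ6→wind] = [T, T, T]
r2 m[φ6→wet] = [T, T, T]
r2 m[ice→φ0] = [F, T, T]
r2 m[ice→φ2] = [T, T, F]
r2 m[snow→φ0] = [T, T, T]
r2 m[snow→φ1] = [T, T, F]
r2 m[snow→φ3] = [T, T, F]
r2 m[cld→φ2] = [T, T, T]
r2 m[cld→φ4] = [T, T, T]
r2 m[wind→φ1] = [T, T, T]
r2 m[wind→φ4] = [T, T, T]
r2 m[wind→φ5] = [T, T, T]
r2 m[wind→φ6] = [T, T, T]
r2 m[wet→φ3] = [T, T, F]
r2 m[wet→φ5] = [T, T, T]
r2 m[wet→φ6] = [T, T, F]
r3 m[φ0→ice] = [T, T, F]
r3 m[φ0→snow] = [T, T, F]
r3 m[φ1→snow] = [T, T, T]
r3 m[φ1→wind] = [T, T, T]
r3 m[φ2→ice] = [F, T, T]
r3 m[φ2→cld] = [F, F, T]
r3 m[φ3→snow] = [T, T, T]
r3 m[φ3→wet] = [T, T, T]
r3 m[φ4→cld] = [T, T, T]
r3 m[φ4→wind] = [T, T, T]
r3 m[φ5→wind] = [T, T, T]
r3 m[φ5→wet] = [T, T, F]
r3 m[φ6→wind] = [T, T, T]
r3 m[φ6→wet] = [T, T, T]
r3 m[ice→φ0] = [F, T, T]
r3 m[ice→φ2] = [T, T, F]
r3 m[snow→φ0] = [T, T, T]
r3 m[snow→φ1] = [T, T, F]
r3 m[snow→φ3] = [T, T, F]
r3 m[cld→φ2] = [T, T, T]
r3 m[cld→φ4] = [T, T, T]
r3 m[wind→φ1] = [T, T, T]
r3 m[wind→φ4] = [T, T, T]
r3 m[wind→φ5] = [T, T, T]
r3 m[wind→φ6] = [T, T, T]
r3 m[wet→φ3] = [T, T, F]
r3 m[wet→φ5] = [T, T, T]
r3 m[wet→φ6] = [T, T, F]
r4 m[φ0→ice] = [T, T, F]
r4 m[φ0→snow] = [T, T, F]
r4 m[φ1→snow] = [T, T, T]
r4 m[φ1→wind] = [T, T, T]
r4 m[φ2→ice] = [F, T, T]
r4 m[φ2→cld] = [F, F, T]
r4 m[φ3→snow] = [T, T, T]
r4 m[φ3→wet] = [T, T, T]
r4 m[φ4→cld] = [T, T, T]
r4 m[φ4→wind] = [T, T, T]
r4 m[φ5→wind] = [T, T, T]
r4 m[φ5→wet] = [T, T, F]
r4 m[φ6→wind] = [T, T, T]
r4 m[φ6→wet] = [T, T, T]
r4 m[ice→φ0] = [F, T, T]
r4 m[ice→φ2] = [T, T, F]
r4 m[snow→φ0] = [T, T, T]
r4 m[snow→φ1] = [T, T, F]
r4 m[snow→φ3] = [T, T, F]
r4 m[cld→φ2] = [T, T, T]
r4 m[cld→φ4] = [F, F, T]
r4 m[wind→φ1] = [T, T, T]
r4 m[wind→φ4] = [T, T, T]
r4 m[wind→φ5] = [T, T, T]
r4 m[wind→φ6] = [T, T, T]
r4 m[wet→φ3] = [T, T, F]
r4 m[wet→φ5] = [T, T, T]
r4 m[wet→φ6] = [T, T, F]
r5 m[φ0→ice] = [T, T, F]
r5 m[φ0→snow] = [T, T, F]
r5 m[φ1→snow] = [T, T, T]
r5 m[φ1→wind] = [T, T, T]
r5 m[φ2→ice] = [F, T, T]
r5 m[φ2→cld] = [F, F, T]
r5 m[φ3→snow] = [T, T, T]
r5 m[φ3→wet] = [T, T, T]
r5 m[φ4→cld] = [T, T, T]
r5 m[φ4→wind] = [T, F, F]
r5 m[φ5→wind] = [T, T, T]
r5 m[φ5→wet] = [T, T, F]
r5 m[φ6→wind] = [T, T, T]
r5 m[φ6→wet] = [T, T, T]
r5 m[ice→φ0] = [F, T, T]
r5 m[ice→φ2] = [T, T, F]
r5 m[snow→φ0] = [T, T, T]
r5 m[snow→φ1] = [T, T, F]
r5 m[snow→φ3] = [T, T, F]
r5 m[cld→φ2] = [T, T, T]
r5 m[cld→φ4] = [F, F, T]
r5 m[wind→φ1] = [T, T, T]
r5 m[wind→φ4] = [T, T, T]
r5 m[wind→φ5] = [T, T, T]
r5 m[wind→φ6] = [T, T, T]
r5 m[wet→φ3] = [T, T, F]
r5 m[wet→φ5] = [T, T, T]
r5 m[wet→φ6] = [T, T, F]
r6 m[φ0→ice] = [T, T, F]
r6 m[φ0→snow] = [T, T, F]
r6 m[φ1→snow] = [T, T, T]
r6 m[φ1→wind] = [T, T, T]
r6 m[φ2→ice] = [F, T, T]
r6 m[φ2→cld] = [F, F, T]
r6 m[φ3→snow] = [T, T, T]
r6 m[φ3→wet] = [T, T, T]
r6 m[φ4→cld] = [T, T, T]
r6 m[φ4→wind] = [T, F, F]
r6 m[φ5→wind] = [T, T, T]
r6 m[φ5→wet] = [T, T, F]
r6 m[φ6→wind] = [T, T, T]
r6 m[φ6→wet] = [T, T, T]
r6 m[ice→φ0] = [F, T, T]
r6 m[ice→φ2] = [T, T, F]
r6 m[snow→φ0] = [T, T, T]
r6 m[snow→φ1] = [T, T, F]
r6 m[snow→φ3] = [T, T, F]
r6 m[cld→φ2] = [T, T, T]
r6 m[cld→φ4] = [F, F, T]
r6 m[wind→φ1] = [T, F, F]
r6 m[wind→φ4] = [T, T, T]
r6 m[wind→φ5] = [T, F, F]
r6 m[wind→φ6] = [T, F, F]
r6 m[wet→φ3] = [T, T, F]
r6 m[wet→φ5] = [T, T, T]
r6 m[wet→φ6] = [T, T, F]
r7 m[φ0→ice] = [T, T, F]
r7 m[φ0→snow] = [T, T, F]
r7 m[φ1→snow] = [T, T, F]
r7 m[φ1→wind] = [T, T, T]
r7 m[φ2→ice] = [F, T, T]
r7 m[φ2→cld] = [F, F, T]
r7 m[φ3→snow] = [T, T, T]
r7 m[φ3→wet] = [T, T, T]
r7 m[φ4→cld] = [T, T, T]
r7 m[φ4→wind] = [T, F, F]
r7 m[φ5→wind] = [T, T, T]
r7 m[φ5→wet] = [T, T, F]
r7 m[φ6→wind] = [T, T, T]
r7 m[φ6→wet] = [T, F, T]
r7 m[ice→φ0] = [F, T, T]
r7 m[ice→φ2] = [T, T, F]
r7 m[snow→φ0] = [T, T, T]
r7 m[snow→φ1] = [T, T, F]
r7 m[snow→φ3] = [T, T, F]
r7 m[cld→φ2] = [T, T, T]
r7 m[cld→φ4] = [F, F, T]
r7 m[wind→φ1] = [T, F, F]
r7 m[wind→φ4] = [T, T, T]
r7 m[wind→φ5] = [T, F, F]
r7 m[wind→φ6] = [T, F, F]
r7 m[wet→φ3] = [T, T, F]
r7 m[wet→φ5] = [T, T, T]
r7 m[wet→φ6] = [T, T, F]
r8 m[φ0→ice] = [T, T, F]
r8 m[φ0→snow] = [T, T, F]
r8 m[φ1→snow] = [T, T, F]
r8 m[φ1→wind] = [T, T, T]
r8 m[φ2→ice] = [F, T, T]
r8 m[φ2→cld] = [F, F, T]
r8 m[φ3→snow] = [T, T, T]
r8 m[φ3→wet] = [T, T, T]
r8 m[φ4→cld] = [T, T, T]
r8 m[φ4→wind] = [T, F, F]
r8 m[φ5→wind] = [T, T, T]
r8 m[φ5→wet] = [T, T, F]
r8 m[φ6→wind] = [T, T, T]
r8 m[φ6→wet] = [T, F, T]
r8 m[ice→φ0] = [F, T, T]
r8 m[ice→φ2] = [T, T, F]
r8 m[snow→φ0] = [T, T, F]
r8 m[snow→φ1] = [T, T, F]
r8 m[snow→φ3] = [T, T, F]
r8 m[cld→φ2] = [T, T, T]
r8 m[cld→φ4] = [F, F, T]
r8 m[wind→φ1] = [T, F, F]
r8 m[wind→φ4] = [T, T, T]
r8 m[wind→φ5] = [T, F, F]
r8 m[wind→φ6] = [T, F, F]
r8 m[wet→φ3] = [T, F, F]
r8 m[wet→φ5] = [T, F, T]
r8 m[wet→φ6] = [T, T, F]
r9 m[φ0→ice] = [T, T, F]
r9 m[φ0→snow] = [T, T, F]
r9 m[φ1→snow] = [T, T, F]
r9 m[φ1→wind] = [T, T, T]
r9 m[φ2→ice] = [F, T, T]
r9 m[φ2→cld] = [F, F, T]
r9 m[φ3→snow] = [T, T, T]
r9 m[φ3→wet] = [T, T, T]
r9 m[φ4→cld] = [T, T, T]
r9 m[φ4→wind] = [T, F, F]
r9 m[φ5→wind] = [T, T, T]
r9 m[φ5→wet] = [T, T, F]
r9 m[φ6→wind] = [T, T, T]
r9 m[φ6→wet] = [T, F, T]
r9 m[ice→φ0] = [F, T, T]
r9 m[ice→φ2] = [T, T, F]
r9 m[snow→φ0] = [T, T, F]
r9 m[snow→φ1] = [T, T, F]
r9 m[snow→φ3] = [T, T, F]
r9 m[cld→φ2] = [T, T, T]
r9 m[cld→φ4] = [F, F, T]
r9 m[wind→φ1] = [T, F, F]
r9 m[wind→φ4] = [T, T, T]
r9 m[wind→φ5] = [T, F, F]
r9 m[wind→φ6] = [T, F, F]
r9 m[wet→φ3] = [T, F, F]
r9 m[wet→φ5] = [T, F, T]
r9 m[wet→φ6] = [T, T, F]
fixed point reached at round 9
messages reach a fixed point at round 9

CONVERGED at round 9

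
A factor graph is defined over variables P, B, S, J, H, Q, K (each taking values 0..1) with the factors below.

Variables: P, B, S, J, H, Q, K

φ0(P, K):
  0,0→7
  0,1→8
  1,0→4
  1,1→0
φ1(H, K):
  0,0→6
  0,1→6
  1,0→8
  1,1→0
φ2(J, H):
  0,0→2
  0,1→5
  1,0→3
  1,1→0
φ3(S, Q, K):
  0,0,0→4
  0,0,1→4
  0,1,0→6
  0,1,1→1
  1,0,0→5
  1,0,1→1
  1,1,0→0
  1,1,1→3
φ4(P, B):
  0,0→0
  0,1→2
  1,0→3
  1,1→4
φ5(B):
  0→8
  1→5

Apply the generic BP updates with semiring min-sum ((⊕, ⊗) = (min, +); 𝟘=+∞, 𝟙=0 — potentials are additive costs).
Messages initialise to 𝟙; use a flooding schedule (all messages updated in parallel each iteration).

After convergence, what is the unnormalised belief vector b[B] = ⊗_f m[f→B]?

init: all messages = 𝟙 over 2 values
r1 m[φ0→P] = [7, 0]
r1 m[φ0→K] = [4, 0]
r1 m[φ1→H] = [6, 0]
r1 m[φ1→K] = [6, 0]
r1 m[φ2→J] = [2, 0]
r1 m[φ2→H] = [2, 0]
r1 m[φ3→S] = [1, 0]
r1 m[φ3→Q] = [1, 0]
r1 m[φ3→K] = [0, 1]
r1 m[φ4→P] = [0, 3]
r1 m[φ4→B] = [0, 2]
r1 m[φ5→B] = [8, 5]
r1 m[P→φ0] = [0, 0]
r1 m[P→φ4] = [0, 0]
r1 m[B→φ4] = [0, 0]
r1 m[B→φ5] = [0, 0]
r1 m[S→φ3] = [0, 0]
r1 m[J→φ2] = [0, 0]
r1 m[H→φ1] = [0, 0]
r1 m[H→φ2] = [0, 0]
r1 m[Q→φ3] = [0, 0]
r1 m[K→φ0] = [0, 0]
r1 m[K→φ1] = [0, 0]
r1 m[K→φ3] = [0, 0]
r2 m[φ0→P] = [7, 0]
r2 m[φ0→K] = [4, 0]
r2 m[φ1→H] = [6, 0]
r2 m[φ1→K] = [6, 0]
r2 m[φ2→J] = [2, 0]
r2 m[φ2→H] = [2, 0]
r2 m[φ3→S] = [1, 0]
r2 m[φ3→Q] = [1, 0]
r2 m[φ3→K] = [0, 1]
r2 m[φ4→P] = [0, 3]
r2 m[φ4→B] = [0, 2]
r2 m[φ5→B] = [8, 5]
r2 m[P→φ0] = [0, 3]
r2 m[P→φ4] = [7, 0]
r2 m[B→φ4] = [8, 5]
r2 m[B→φ5] = [0, 2]
r2 m[S→φ3] = [0, 0]
r2 m[J→φ2] = [0, 0]
r2 m[H→φ1] = [2, 0]
r2 m[H→φ2] = [6, 0]
r2 m[Q→φ3] = [0, 0]
r2 m[K→φ0] = [6, 1]
r2 m[K→φ1] = [4, 1]
r2 m[K→φ3] = [10, 0]
r3 m[φ0→P] = [9, 1]
r3 m[φ0→K] = [7, 3]
r3 m[φ1→H] = [7, 1]
r3 m[φ1→K] = [8, 0]
r3 m[φ2→J] = [5, 0]
r3 m[φ2→H] = [2, 0]
r3 m[φ3→S] = [1, 1]
r3 m[φ3→Q] = [1, 1]
r3 m[φ3→K] = [0, 1]
r3 m[φ4→P] = [7, 9]
r3 m[φ4→B] = [3, 4]
r3 m[φ5→B] = [8, 5]
r3 m[P→φ0] = [0, 3]
r3 m[P→φ4] = [7, 0]
r3 m[B→φ4] = [8, 5]
r3 m[B→φ5] = [0, 2]
r3 m[S→φ3] = [0, 0]
r3 m[J→φ2] = [0, 0]
r3 m[H→φ1] = [2, 0]
r3 m[H→φ2] = [6, 0]
r3 m[Q→φ3] = [0, 0]
r3 m[K→φ0] = [6, 1]
r3 m[K→φ1] = [4, 1]
r3 m[K→φ3] = [10, 0]
r4 m[φ0→P] = [9, 1]
r4 m[φ0→K] = [7, 3]
r4 m[φ1→H] = [7, 1]
r4 m[φ1→K] = [8, 0]
r4 m[φ2→J] = [5, 0]
r4 m[φ2→H] = [2, 0]
r4 m[φ3→S] = [1, 1]
r4 m[φ3→Q] = [1, 1]
r4 m[φ3→K] = [0, 1]
r4 m[φ4→P] = [7, 9]
r4 m[φ4→B] = [3, 4]
r4 m[φ5→B] = [8, 5]
r4 m[P→φ0] = [7, 9]
r4 m[P→φ4] = [9, 1]
r4 m[B→φ4] = [8, 5]
r4 m[B→φ5] = [3, 4]
r4 m[S→φ3] = [0, 0]
r4 m[J→φ2] = [0, 0]
r4 m[H→φ1] = [2, 0]
r4 m[H→φ2] = [7, 1]
r4 m[Q→φ3] = [0, 0]
r4 m[K→φ0] = [8, 1]
r4 m[K→φ1] = [7, 4]
r4 m[K→φ3] = [15, 3]
r5 m[φ0→P] = [9, 1]
r5 m[φ0→K] = [13, 9]
r5 m[φ1→H] = [10, 4]
r5 m[φ1→K] = [8, 0]
r5 m[φ2→J] = [6, 1]
r5 m[φ2→H] = [2, 0]
r5 m[φ3→S] = [4, 4]
r5 m[φ3→Q] = [4, 4]
r5 m[φ3→K] = [0, 1]
r5 m[φ4→P] = [7, 9]
r5 m[φ4→B] = [4, 5]
r5 m[φ5→B] = [8, 5]
r5 m[P→φ0] = [7, 9]
r5 m[P→φ4] = [9, 1]
r5 m[B→φ4] = [8, 5]
r5 m[B→φ5] = [3, 4]
r5 m[S→φ3] = [0, 0]
r5 m[J→φ2] = [0, 0]
r5 m[H→φ1] = [2, 0]
r5 m[H→φ2] = [7, 1]
r5 m[Q→φ3] = [0, 0]
r5 m[K→φ0] = [8, 1]
r5 m[K→φ1] = [7, 4]
r5 m[K→φ3] = [15, 3]
r6 m[φ0→P] = [9, 1]
r6 m[φ0→K] = [13, 9]
r6 m[φ1→H] = [10, 4]
r6 m[φ1→K] = [8, 0]
r6 m[φ2→J] = [6, 1]
r6 m[φ2→H] = [2, 0]
r6 m[φ3→S] = [4, 4]
r6 m[φ3→Q] = [4, 4]
r6 m[φ3→K] = [0, 1]
r6 m[φ4→P] = [7, 9]
r6 m[φ4→B] = [4, 5]
r6 m[φ5→B] = [8, 5]
r6 m[P→φ0] = [7, 9]
r6 m[P→φ4] = [9, 1]
r6 m[B→φ4] = [8, 5]
r6 m[B→φ5] = [4, 5]
r6 m[S→φ3] = [0, 0]
r6 m[J→φ2] = [0, 0]
r6 m[H→φ1] = [2, 0]
r6 m[H→φ2] = [10, 4]
r6 m[Q→φ3] = [0, 0]
r6 m[K→φ0] = [8, 1]
r6 m[K→φ1] = [13, 10]
r6 m[K→φ3] = [21, 9]
r7 m[φ0→P] = [9, 1]
r7 m[φ0→K] = [13, 9]
r7 m[φ1→H] = [16, 10]
r7 m[φ1→K] = [8, 0]
r7 m[φ2→J] = [9, 4]
r7 m[φ2→H] = [2, 0]
r7 m[φ3→S] = [10, 10]
r7 m[φ3→Q] = [10, 10]
r7 m[φ3→K] = [0, 1]
r7 m[φ4→P] = [7, 9]
r7 m[φ4→B] = [4, 5]
r7 m[φ5→B] = [8, 5]
r7 m[P→φ0] = [7, 9]
r7 m[P→φ4] = [9, 1]
r7 m[B→φ4] = [8, 5]
r7 m[B→φ5] = [4, 5]
r7 m[S→φ3] = [0, 0]
r7 m[J→φ2] = [0, 0]
r7 m[H→φ1] = [2, 0]
r7 m[H→φ2] = [10, 4]
r7 m[Q→φ3] = [0, 0]
r7 m[K→φ0] = [8, 1]
r7 m[K→φ1] = [13, 10]
r7 m[K→φ3] = [21, 9]
r8 m[φ0→P] = [9, 1]
r8 m[φ0→K] = [13, 9]
r8 m[φ1→H] = [16, 10]
r8 m[φ1→K] = [8, 0]
r8 m[φ2→J] = [9, 4]
r8 m[φ2→H] = [2, 0]
r8 m[φ3→S] = [10, 10]
r8 m[φ3→Q] = [10, 10]
r8 m[φ3→K] = [0, 1]
r8 m[φ4→P] = [7, 9]
r8 m[φ4→B] = [4, 5]
r8 m[φ5→B] = [8, 5]
r8 m[P→φ0] = [7, 9]
r8 m[P→φ4] = [9, 1]
r8 m[B→φ4] = [8, 5]
r8 m[B→φ5] = [4, 5]
r8 m[S→φ3] = [0, 0]
r8 m[J→φ2] = [0, 0]
r8 m[H→φ1] = [2, 0]
r8 m[H→φ2] = [16, 10]
r8 m[Q→φ3] = [0, 0]
r8 m[K→φ0] = [8, 1]
r8 m[K→φ1] = [13, 10]
r8 m[K→φ3] = [21, 9]
r9 m[φ0→P] = [9, 1]
r9 m[φ0→K] = [13, 9]
r9 m[φ1→H] = [16, 10]
r9 m[φ1→K] = [8, 0]
r9 m[φ2→J] = [15, 10]
r9 m[φ2→H] = [2, 0]
r9 m[φ3→S] = [10, 10]
r9 m[φ3→Q] = [10, 10]
r9 m[φ3→K] = [0, 1]
r9 m[φ4→P] = [7, 9]
r9 m[φ4→B] = [4, 5]
r9 m[φ5→B] = [8, 5]
r9 m[P→φ0] = [7, 9]
r9 m[P→φ4] = [9, 1]
r9 m[B→φ4] = [8, 5]
r9 m[B→φ5] = [4, 5]
r9 m[S→φ3] = [0, 0]
r9 m[J→φ2] = [0, 0]
r9 m[H→φ1] = [2, 0]
r9 m[H→φ2] = [16, 10]
r9 m[Q→φ3] = [0, 0]
r9 m[K→φ0] = [8, 1]
r9 m[K→φ1] = [13, 10]
r9 m[K→φ3] = [21, 9]
r10 m[φ0→P] = [9, 1]
r10 m[φ0→K] = [13, 9]
r10 m[φ1→H] = [16, 10]
r10 m[φ1→K] = [8, 0]
r10 m[φ2→J] = [15, 10]
r10 m[φ2→H] = [2, 0]
r10 m[φ3→S] = [10, 10]
r10 m[φ3→Q] = [10, 10]
r10 m[φ3→K] = [0, 1]
r10 m[φ4→P] = [7, 9]
r10 m[φ4→B] = [4, 5]
r10 m[φ5→B] = [8, 5]
r10 m[P→φ0] = [7, 9]
r10 m[P→φ4] = [9, 1]
r10 m[B→φ4] = [8, 5]
r10 m[B→φ5] = [4, 5]
r10 m[S→φ3] = [0, 0]
r10 m[J→φ2] = [0, 0]
r10 m[H→φ1] = [2, 0]
r10 m[H→φ2] = [16, 10]
r10 m[Q→φ3] = [0, 0]
r10 m[K→φ0] = [8, 1]
r10 m[K→φ1] = [13, 10]
r10 m[K→φ3] = [21, 9]
fixed point reached at round 10
b[B] = ⊗ incoming = [12, 10]

b[B] = [12, 10]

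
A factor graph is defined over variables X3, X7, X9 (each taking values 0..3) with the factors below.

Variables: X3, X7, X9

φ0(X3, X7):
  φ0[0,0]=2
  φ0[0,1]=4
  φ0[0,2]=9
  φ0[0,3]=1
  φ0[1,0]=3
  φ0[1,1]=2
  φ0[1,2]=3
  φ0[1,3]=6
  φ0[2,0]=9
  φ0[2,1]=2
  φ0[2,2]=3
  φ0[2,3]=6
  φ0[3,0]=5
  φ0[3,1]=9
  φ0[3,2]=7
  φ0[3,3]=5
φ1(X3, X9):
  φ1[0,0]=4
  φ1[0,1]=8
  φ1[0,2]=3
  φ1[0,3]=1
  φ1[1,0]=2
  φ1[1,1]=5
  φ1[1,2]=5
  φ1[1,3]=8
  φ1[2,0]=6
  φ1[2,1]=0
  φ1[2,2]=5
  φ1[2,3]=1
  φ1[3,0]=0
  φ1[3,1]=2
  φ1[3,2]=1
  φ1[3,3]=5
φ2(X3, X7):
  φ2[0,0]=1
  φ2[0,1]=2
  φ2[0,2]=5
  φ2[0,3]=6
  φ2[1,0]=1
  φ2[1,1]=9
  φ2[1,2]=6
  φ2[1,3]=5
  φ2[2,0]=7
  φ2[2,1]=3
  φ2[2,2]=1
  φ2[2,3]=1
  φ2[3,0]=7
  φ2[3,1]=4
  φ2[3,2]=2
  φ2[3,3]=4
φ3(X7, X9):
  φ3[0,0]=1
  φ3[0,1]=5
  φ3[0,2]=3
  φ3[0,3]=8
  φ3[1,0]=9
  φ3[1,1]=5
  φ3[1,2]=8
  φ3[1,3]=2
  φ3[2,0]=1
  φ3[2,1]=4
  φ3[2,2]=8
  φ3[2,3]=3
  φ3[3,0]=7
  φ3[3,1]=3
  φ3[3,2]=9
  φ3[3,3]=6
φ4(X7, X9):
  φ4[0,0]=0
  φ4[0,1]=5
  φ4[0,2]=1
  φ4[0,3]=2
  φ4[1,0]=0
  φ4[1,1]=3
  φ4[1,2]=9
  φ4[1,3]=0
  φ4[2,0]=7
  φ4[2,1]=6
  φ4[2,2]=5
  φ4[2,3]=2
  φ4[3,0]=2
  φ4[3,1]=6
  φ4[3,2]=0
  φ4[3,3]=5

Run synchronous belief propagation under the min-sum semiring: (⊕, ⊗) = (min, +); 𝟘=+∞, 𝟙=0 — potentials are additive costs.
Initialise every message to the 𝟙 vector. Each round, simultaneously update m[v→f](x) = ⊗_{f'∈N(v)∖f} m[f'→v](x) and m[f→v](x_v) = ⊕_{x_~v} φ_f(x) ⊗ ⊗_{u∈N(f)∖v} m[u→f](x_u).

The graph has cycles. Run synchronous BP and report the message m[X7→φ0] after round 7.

message @ round 7 = [27, 29, 31, 36]

init: all messages = 𝟙 over 4 values
r1 m[φ0→X3] = [1, 2, 2, 5]
r1 m[φ0→X7] = [2, 2, 3, 1]
r1 m[φ1→X3] = [1, 2, 0, 0]
r1 m[φ1→X9] = [0, 0, 1, 1]
r1 m[φ2→X3] = [1, 1, 1, 2]
r1 m[φ2→X7] = [1, 2, 1, 1]
r1 m[φ3→X7] = [1, 2, 1, 3]
r1 m[φ3→X9] = [1, 3, 3, 2]
r1 m[φ4→X7] = [0, 0, 2, 0]
r1 m[φ4→X9] = [0, 3, 0, 0]
r1 m[X3→φ0] = [0, 0, 0, 0]
r1 m[X3→φ1] = [0, 0, 0, 0]
r1 m[X3→φ2] = [0, 0, 0, 0]
r1 m[X7→φ0] = [0, 0, 0, 0]
r1 m[X7→φ2] = [0, 0, 0, 0]
r1 m[X7→φ3] = [0, 0, 0, 0]
r1 m[X7→φ4] = [0, 0, 0, 0]
r1 m[X9→φ1] = [0, 0, 0, 0]
r1 m[X9→φ3] = [0, 0, 0, 0]
r1 m[X9→φ4] = [0, 0, 0, 0]
r2 m[φ0→X3] = [1, 2, 2, 5]
r2 m[φ0→X7] = [2, 2, 3, 1]
r2 m[φ1→X3] = [1, 2, 0, 0]
r2 m[φ1→X9] = [0, 0, 1, 1]
r2 m[φ2→X3] = [1, 1, 1, 2]
r2 m[φ2→X7] = [1, 2, 1, 1]
r2 m[φ3→X7] = [1, 2, 1, 3]
r2 m[φ3→X9] = [1, 3, 3, 2]
r2 m[φ4→X7] = [0, 0, 2, 0]
r2 m[φ4→X9] = [0, 3, 0, 0]
r2 m[X3→φ0] = [2, 3, 1, 2]
r2 m[X3→φ1] = [2, 3, 3, 7]
r2 m[X3→φ2] = [2, 4, 2, 5]
r2 m[X7→φ0] = [2, 4, 4, 4]
r2 m[X7→φ2] = [3, 4, 6, 4]
r2 m[X7→φ3] = [3, 4, 6, 2]
r2 m[X7→φ4] = [4, 6, 5, 5]
r2 m[X9→φ1] = [1, 6, 3, 2]
r2 m[X9→φ3] = [0, 3, 1, 1]
r2 m[X9→φ4] = [1, 3, 4, 3]
r3 m[φ0→X3] = [4, 5, 6, 7]
r3 m[φ0→X7] = [4, 3, 4, 3]
r3 m[φ1→X3] = [3, 3, 3, 1]
r3 m[φ1→X9] = [5, 3, 5, 3]
r3 m[φ2→X3] = [4, 4, 5, 8]
r3 m[φ2→X7] = [3, 4, 3, 3]
r3 m[φ3→X7] = [1, 3, 1, 6]
r3 m[φ3→X9] = [4, 5, 6, 6]
r3 m[φ4→X7] = [1, 1, 5, 3]
r3 m[φ4→X9] = [4, 9, 5, 6]
r3 m[X3→φ0] = [2, 3, 1, 2]
r3 m[X3→φ1] = [2, 3, 3, 7]
r3 m[X3→φ2] = [2, 4, 2, 5]
r3 m[X7→φ0] = [2, 4, 4, 4]
r3 m[X7→φ2] = [3, 4, 6, 4]
r3 m[X7→φ3] = [3, 4, 6, 2]
r3 m[X7→φ4] = [4, 6, 5, 5]
r3 m[X9→φ1] = [1, 6, 3, 2]
r3 m[X9→φ3] = [0, 3, 1, 1]
r3 m[X9→φ4] = [1, 3, 4, 3]
r4 m[φ0→X3] = [4, 5, 6, 7]
r4 m[φ0→X7] = [4, 3, 4, 3]
r4 m[φ1→X3] = [3, 3, 3, 1]
r4 m[φ1→X9] = [5, 3, 5, 3]
r4 m[φ2→X3] = [4, 4, 5, 8]
r4 m[φ2→X7] = [3, 4, 3, 3]
r4 m[φ3→X7] = [1, 3, 1, 6]
r4 m[φ3→X9] = [4, 5, 6, 6]
r4 m[φ4→X7] = [1, 1, 5, 3]
r4 m[φ4→X9] = [4, 9, 5, 6]
r4 m[X3→φ0] = [7, 7, 8, 9]
r4 m[X3→φ1] = [8, 9, 11, 15]
r4 m[X3→φ2] = [7, 8, 9, 8]
r4 m[X7→φ0] = [5, 8, 9, 12]
r4 m[X7→φ2] = [6, 7, 10, 12]
r4 m[X7→φ3] = [8, 8, 12, 9]
r4 m[X7→φ4] = [8, 10, 8, 12]
r4 m[X9→φ1] = [8, 14, 11, 12]
r4 m[X9→φ3] = [9, 12, 10, 9]
r4 m[X9→φ4] = [9, 8, 11, 9]
r5 m[φ0→X3] = [7, 8, 10, 10]
r5 m[φ0→X7] = [9, 9, 10, 8]
r5 m[φ1→X3] = [12, 10, 13, 8]
r5 m[φ1→X9] = [11, 11, 11, 9]
r5 m[φ2→X3] = [7, 7, 10, 11]
r5 m[φ2→X7] = [8, 9, 10, 10]
r5 m[φ3→X7] = [10, 11, 10, 15]
r5 m[φ3→X9] = [9, 12, 11, 10]
r5 m[φ4→X7] = [9, 9, 11, 11]
r5 m[φ4→X9] = [8, 13, 9, 10]
r5 m[X3→φ0] = [7, 7, 8, 9]
r5 m[X3→φ1] = [8, 9, 11, 15]
r5 m[X3→φ2] = [7, 8, 9, 8]
r5 m[X7→φ0] = [5, 8, 9, 12]
r5 m[X7→φ2] = [6, 7, 10, 12]
r5 m[X7→φ3] = [8, 8, 12, 9]
r5 m[X7→φ4] = [8, 10, 8, 12]
r5 m[X9→φ1] = [8, 14, 11, 12]
r5 m[X9→φ3] = [9, 12, 10, 9]
r5 m[X9→φ4] = [9, 8, 11, 9]
r6 m[φ0→X3] = [7, 8, 10, 10]
r6 m[φ0→X7] = [9, 9, 10, 8]
r6 m[φ1→X3] = [12, 10, 13, 8]
r6 m[φ1→X9] = [11, 11, 11, 9]
r6 m[φ2→X3] = [7, 7, 10, 11]
r6 m[φ2→X7] = [8, 9, 10, 10]
r6 m[φ3→X7] = [10, 11, 10, 15]
r6 m[φ3→X9] = [9, 12, 11, 10]
r6 m[φ4→X7] = [9, 9, 11, 11]
r6 m[φ4→X9] = [8, 13, 9, 10]
r6 m[X3→φ0] = [19, 17, 23, 19]
r6 m[X3→φ1] = [14, 15, 20, 21]
r6 m[X3→φ2] = [19, 18, 23, 18]
r6 m[X7→φ0] = [27, 29, 31, 36]
r6 m[X7→φ2] = [28, 29, 31, 34]
r6 m[X7→φ3] = [26, 27, 31, 29]
r6 m[X7→φ4] = [27, 29, 30, 33]
r6 m[X9→φ1] = [17, 25, 20, 20]
r6 m[X9→φ3] = [19, 24, 20, 19]
r6 m[X9→φ4] = [20, 23, 22, 19]
r7 m[φ0→X3] = [29, 30, 31, 32]
r7 m[φ0→X7] = [20, 19, 20, 20]
r7 m[φ1→X3] = [21, 19, 21, 17]
r7 m[φ1→X9] = [17, 20, 17, 15]
r7 m[φ2→X3] = [29, 29, 32, 33]
r7 m[φ2→X7] = [19, 21, 20, 22]
r7 m[φ3→X7] = [20, 21, 20, 25]
r7 m[φ3→X9] = [27, 31, 29, 29]
r7 m[φ4→X7] = [20, 19, 21, 22]
r7 m[φ4→X9] = [27, 32, 28, 29]
r7 m[X3→φ0] = [19, 17, 23, 19]
r7 m[X3→φ1] = [14, 15, 20, 21]
r7 m[X3→φ2] = [19, 18, 23, 18]
r7 m[X7→φ0] = [27, 29, 31, 36]
r7 m[X7→φ2] = [28, 29, 31, 34]
r7 m[X7→φ3] = [26, 27, 31, 29]
r7 m[X7→φ4] = [27, 29, 30, 33]
r7 m[X9→φ1] = [17, 25, 20, 20]
r7 m[X9→φ3] = [19, 24, 20, 19]
r7 m[X9→φ4] = [20, 23, 22, 19]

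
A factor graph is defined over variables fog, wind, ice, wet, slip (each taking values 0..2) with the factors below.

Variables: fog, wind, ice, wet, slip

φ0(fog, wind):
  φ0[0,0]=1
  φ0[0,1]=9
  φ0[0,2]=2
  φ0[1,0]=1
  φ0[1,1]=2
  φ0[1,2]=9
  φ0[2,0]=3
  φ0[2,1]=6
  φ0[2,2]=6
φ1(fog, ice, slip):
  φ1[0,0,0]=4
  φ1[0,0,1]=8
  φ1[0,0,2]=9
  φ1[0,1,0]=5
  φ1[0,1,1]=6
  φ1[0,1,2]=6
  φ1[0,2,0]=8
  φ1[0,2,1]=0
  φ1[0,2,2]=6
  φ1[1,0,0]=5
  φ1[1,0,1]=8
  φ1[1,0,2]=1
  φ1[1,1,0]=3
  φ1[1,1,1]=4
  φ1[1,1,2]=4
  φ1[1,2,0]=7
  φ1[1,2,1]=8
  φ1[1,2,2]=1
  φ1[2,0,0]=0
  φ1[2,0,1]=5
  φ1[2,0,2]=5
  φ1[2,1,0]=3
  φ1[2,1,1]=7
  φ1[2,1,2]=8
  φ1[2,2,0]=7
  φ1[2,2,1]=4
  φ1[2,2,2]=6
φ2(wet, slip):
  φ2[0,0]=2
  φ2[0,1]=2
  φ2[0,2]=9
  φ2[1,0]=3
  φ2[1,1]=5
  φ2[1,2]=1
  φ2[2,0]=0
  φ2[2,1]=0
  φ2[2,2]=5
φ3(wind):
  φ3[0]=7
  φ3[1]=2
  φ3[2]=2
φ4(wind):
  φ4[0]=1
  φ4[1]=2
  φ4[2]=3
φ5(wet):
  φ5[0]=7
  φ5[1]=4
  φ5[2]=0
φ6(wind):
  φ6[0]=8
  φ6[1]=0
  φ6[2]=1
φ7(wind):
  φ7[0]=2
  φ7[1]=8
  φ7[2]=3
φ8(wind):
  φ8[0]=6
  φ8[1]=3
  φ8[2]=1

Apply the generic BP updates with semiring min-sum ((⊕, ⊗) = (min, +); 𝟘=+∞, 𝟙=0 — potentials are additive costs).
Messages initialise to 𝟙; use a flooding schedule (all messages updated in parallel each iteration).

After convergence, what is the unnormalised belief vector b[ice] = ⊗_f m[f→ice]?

b[ice] = [16, 17, 12]

init: all messages = 𝟙 over 3 values
r1 m[φ0→fog] = [1, 1, 3]
r1 m[φ0→wind] = [1, 2, 2]
r1 m[φ1→fog] = [0, 1, 0]
r1 m[φ1→ice] = [0, 3, 0]
r1 m[φ1→slip] = [0, 0, 1]
r1 m[φ2→wet] = [2, 1, 0]
r1 m[φ2→slip] = [0, 0, 1]
r1 m[φ3→wind] = [7, 2, 2]
r1 m[φ4→wind] = [1, 2, 3]
r1 m[φ5→wet] = [7, 4, 0]
r1 m[φ6→wind] = [8, 0, 1]
r1 m[φ7→wind] = [2, 8, 3]
r1 m[φ8→wind] = [6, 3, 1]
r1 m[fog→φ0] = [0, 0, 0]
r1 m[fog→φ1] = [0, 0, 0]
r1 m[wind→φ0] = [0, 0, 0]
r1 m[wind→φ3] = [0, 0, 0]
r1 m[wind→φ4] = [0, 0, 0]
r1 m[wind→φ6] = [0, 0, 0]
r1 m[wind→φ7] = [0, 0, 0]
r1 m[wind→φ8] = [0, 0, 0]
r1 m[ice→φ1] = [0, 0, 0]
r1 m[wet→φ2] = [0, 0, 0]
r1 m[wet→φ5] = [0, 0, 0]
r1 m[slip→φ1] = [0, 0, 0]
r1 m[slip→φ2] = [0, 0, 0]
r2 m[φ0→fog] = [1, 1, 3]
r2 m[φ0→wind] = [1, 2, 2]
r2 m[φ1→fog] = [0, 1, 0]
r2 m[φ1→ice] = [0, 3, 0]
r2 m[φ1→slip] = [0, 0, 1]
r2 m[φ2→wet] = [2, 1, 0]
r2 m[φ2→slip] = [0, 0, 1]
r2 m[φ3→wind] = [7, 2, 2]
r2 m[φ4→wind] = [1, 2, 3]
r2 m[φ5→wet] = [7, 4, 0]
r2 m[φ6→wind] = [8, 0, 1]
r2 m[φ7→wind] = [2, 8, 3]
r2 m[φ8→wind] = [6, 3, 1]
r2 m[fog→φ0] = [0, 1, 0]
r2 m[fog→φ1] = [1, 1, 3]
r2 m[wind→φ0] = [24, 15, 10]
r2 m[wind→φ3] = [18, 15, 10]
r2 m[wind→φ4] = [24, 15, 9]
r2 m[wind→φ6] = [17, 17, 11]
r2 m[wind→φ7] = [23, 9, 9]
r2 m[wind→φ8] = [19, 14, 11]
r2 m[ice→φ1] = [0, 0, 0]
r2 m[wet→φ2] = [7, 4, 0]
r2 m[wet→φ5] = [2, 1, 0]
r2 m[slip→φ1] = [0, 0, 1]
r2 m[slip→φ2] = [0, 0, 1]
r3 m[φ0→fog] = [12, 17, 16]
r3 m[φ0→wind] = [1, 3, 2]
r3 m[φ1→fog] = [0, 2, 0]
r3 m[φ1→ice] = [3, 4, 1]
r3 m[φ1→slip] = [3, 1, 2]
r3 m[φ2→wet] = [2, 2, 0]
r3 m[φ2→slip] = [0, 0, 5]
r3 m[φ3→wind] = [7, 2, 2]
r3 m[φ4→wind] = [1, 2, 3]
r3 m[φ5→wet] = [7, 4, 0]
r3 m[φ6→wind] = [8, 0, 1]
r3 m[φ7→wind] = [2, 8, 3]
r3 m[φ8→wind] = [6, 3, 1]
r3 m[fog→φ0] = [0, 1, 0]
r3 m[fog→φ1] = [1, 1, 3]
r3 m[wind→φ0] = [24, 15, 10]
r3 m[wind→φ3] = [18, 15, 10]
r3 m[wind→φ4] = [24, 15, 9]
r3 m[wind→φ6] = [17, 17, 11]
r3 m[wind→φ7] = [23, 9, 9]
r3 m[wind→φ8] = [19, 14, 11]
r3 m[ice→φ1] = [0, 0, 0]
r3 m[wet→φ2] = [7, 4, 0]
r3 m[wet→φ5] = [2, 1, 0]
r3 m[slip→φ1] = [0, 0, 1]
r3 m[slip→φ2] = [0, 0, 1]
r4 m[φ0→fog] = [12, 17, 16]
r4 m[φ0→wind] = [1, 3, 2]
r4 m[φ1→fog] = [0, 2, 0]
r4 m[φ1→ice] = [3, 4, 1]
r4 m[φ1→slip] = [3, 1, 2]
r4 m[φ2→wet] = [2, 2, 0]
r4 m[φ2→slip] = [0, 0, 5]
r4 m[φ3→wind] = [7, 2, 2]
r4 m[φ4→wind] = [1, 2, 3]
r4 m[φ5→wet] = [7, 4, 0]
r4 m[φ6→wind] = [8, 0, 1]
r4 m[φ7→wind] = [2, 8, 3]
r4 m[φ8→wind] = [6, 3, 1]
r4 m[fog→φ0] = [0, 2, 0]
r4 m[fog→φ1] = [12, 17, 16]
r4 m[wind→φ0] = [24, 15, 10]
r4 m[wind→φ3] = [18, 16, 10]
r4 m[wind→φ4] = [24, 16, 9]
r4 m[wind→φ6] = [17, 18, 11]
r4 m[wind→φ7] = [23, 10, 9]
r4 m[wind→φ8] = [19, 15, 11]
r4 m[ice→φ1] = [0, 0, 0]
r4 m[wet→φ2] = [7, 4, 0]
r4 m[wet→φ5] = [2, 2, 0]
r4 m[slip→φ1] = [0, 0, 5]
r4 m[slip→φ2] = [3, 1, 2]
r5 m[φ0→fog] = [12, 17, 16]
r5 m[φ0→wind] = [1, 4, 2]
r5 m[φ1→fog] = [0, 3, 0]
r5 m[φ1→ice] = [16, 17, 12]
r5 m[φ1→slip] = [16, 12, 18]
r5 m[φ2→wet] = [3, 3, 1]
r5 m[φ2→slip] = [0, 0, 5]
r5 m[φ3→wind] = [7, 2, 2]
r5 m[φ4→wind] = [1, 2, 3]
r5 m[φ5→wet] = [7, 4, 0]
r5 m[φ6→wind] = [8, 0, 1]
r5 m[φ7→wind] = [2, 8, 3]
r5 m[φ8→wind] = [6, 3, 1]
r5 m[fog→φ0] = [0, 2, 0]
r5 m[fog→φ1] = [12, 17, 16]
r5 m[wind→φ0] = [24, 15, 10]
r5 m[wind→φ3] = [18, 16, 10]
r5 m[wind→φ4] = [24, 16, 9]
r5 m[wind→φ6] = [17, 18, 11]
r5 m[wind→φ7] = [23, 10, 9]
r5 m[wind→φ8] = [19, 15, 11]
r5 m[ice→φ1] = [0, 0, 0]
r5 m[wet→φ2] = [7, 4, 0]
r5 m[wet→φ5] = [2, 2, 0]
r5 m[slip→φ1] = [0, 0, 5]
r5 m[slip→φ2] = [3, 1, 2]
r6 m[φ0→fog] = [12, 17, 16]
r6 m[φ0→wind] = [1, 4, 2]
r6 m[φ1→fog] = [0, 3, 0]
r6 m[φ1→ice] = [16, 17, 12]
r6 m[φ1→slip] = [16, 12, 18]
r6 m[φ2→wet] = [3, 3, 1]
r6 m[φ2→slip] = [0, 0, 5]
r6 m[φ3→wind] = [7, 2, 2]
r6 m[φ4→wind] = [1, 2, 3]
r6 m[φ5→wet] = [7, 4, 0]
r6 m[φ6→wind] = [8, 0, 1]
r6 m[φ7→wind] = [2, 8, 3]
r6 m[φ8→wind] = [6, 3, 1]
r6 m[fog→φ0] = [0, 3, 0]
r6 m[fog→φ1] = [12, 17, 16]
r6 m[wind→φ0] = [24, 15, 10]
r6 m[wind→φ3] = [18, 17, 10]
r6 m[wind→φ4] = [24, 17, 9]
r6 m[wind→φ6] = [17, 19, 11]
r6 m[wind→φ7] = [23, 11, 9]
r6 m[wind→φ8] = [19, 16, 11]
r6 m[ice→φ1] = [0, 0, 0]
r6 m[wet→φ2] = [7, 4, 0]
r6 m[wet→φ5] = [3, 3, 1]
r6 m[slip→φ1] = [0, 0, 5]
r6 m[slip→φ2] = [16, 12, 18]
r7 m[φ0→fog] = [12, 17, 16]
r7 m[φ0→wind] = [1, 5, 2]
r7 m[φ1→fog] = [0, 3, 0]
r7 m[φ1→ice] = [16, 17, 12]
r7 m[φ1→slip] = [16, 12, 18]
r7 m[φ2→wet] = [14, 17, 12]
r7 m[φ2→slip] = [0, 0, 5]
r7 m[φ3→wind] = [7, 2, 2]
r7 m[φ4→wind] = [1, 2, 3]
r7 m[φ5→wet] = [7, 4, 0]
r7 m[φ6→wind] = [8, 0, 1]
r7 m[φ7→wind] = [2, 8, 3]
r7 m[φ8→wind] = [6, 3, 1]
r7 m[fog→φ0] = [0, 3, 0]
r7 m[fog→φ1] = [12, 17, 16]
r7 m[wind→φ0] = [24, 15, 10]
r7 m[wind→φ3] = [18, 17, 10]
r7 m[wind→φ4] = [24, 17, 9]
r7 m[wind→φ6] = [17, 19, 11]
r7 m[wind→φ7] = [23, 11, 9]
r7 m[wind→φ8] = [19, 16, 11]
r7 m[ice→φ1] = [0, 0, 0]
r7 m[wet→φ2] = [7, 4, 0]
r7 m[wet→φ5] = [3, 3, 1]
r7 m[slip→φ1] = [0, 0, 5]
r7 m[slip→φ2] = [16, 12, 18]
r8 m[φ0→fog] = [12, 17, 16]
r8 m[φ0→wind] = [1, 5, 2]
r8 m[φ1→fog] = [0, 3, 0]
r8 m[φ1→ice] = [16, 17, 12]
r8 m[φ1→slip] = [16, 12, 18]
r8 m[φ2→wet] = [14, 17, 12]
r8 m[φ2→slip] = [0, 0, 5]
r8 m[φ3→wind] = [7, 2, 2]
r8 m[φ4→wind] = [1, 2, 3]
r8 m[φ5→wet] = [7, 4, 0]
r8 m[φ6→wind] = [8, 0, 1]
r8 m[φ7→wind] = [2, 8, 3]
r8 m[φ8→wind] = [6, 3, 1]
r8 m[fog→φ0] = [0, 3, 0]
r8 m[fog→φ1] = [12, 17, 16]
r8 m[wind→φ0] = [24, 15, 10]
r8 m[wind→φ3] = [18, 18, 10]
r8 m[wind→φ4] = [24, 18, 9]
r8 m[wind→φ6] = [17, 20, 11]
r8 m[wind→φ7] = [23, 12, 9]
r8 m[wind→φ8] = [19, 17, 11]
r8 m[ice→φ1] = [0, 0, 0]
r8 m[wet→φ2] = [7, 4, 0]
r8 m[wet→φ5] = [14, 17, 12]
r8 m[slip→φ1] = [0, 0, 5]
r8 m[slip→φ2] = [16, 12, 18]
r9 m[φ0→fog] = [12, 17, 16]
r9 m[φ0→wind] = [1, 5, 2]
r9 m[φ1→fog] = [0, 3, 0]
r9 m[φ1→ice] = [16, 17, 12]
r9 m[φ1→slip] = [16, 12, 18]
r9 m[φ2→wet] = [14, 17, 12]
r9 m[φ2→slip] = [0, 0, 5]
r9 m[φ3→wind] = [7, 2, 2]
r9 m[φ4→wind] = [1, 2, 3]
r9 m[φ5→wet] = [7, 4, 0]
r9 m[φ6→wind] = [8, 0, 1]
r9 m[φ7→wind] = [2, 8, 3]
r9 m[φ8→wind] = [6, 3, 1]
r9 m[fog→φ0] = [0, 3, 0]
r9 m[fog→φ1] = [12, 17, 16]
r9 m[wind→φ0] = [24, 15, 10]
r9 m[wind→φ3] = [18, 18, 10]
r9 m[wind→φ4] = [24, 18, 9]
r9 m[wind→φ6] = [17, 20, 11]
r9 m[wind→φ7] = [23, 12, 9]
r9 m[wind→φ8] = [19, 17, 11]
r9 m[ice→φ1] = [0, 0, 0]
r9 m[wet→φ2] = [7, 4, 0]
r9 m[wet→φ5] = [14, 17, 12]
r9 m[slip→φ1] = [0, 0, 5]
r9 m[slip→φ2] = [16, 12, 18]
fixed point reached at round 9
b[ice] = ⊗ incoming = [16, 17, 12]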